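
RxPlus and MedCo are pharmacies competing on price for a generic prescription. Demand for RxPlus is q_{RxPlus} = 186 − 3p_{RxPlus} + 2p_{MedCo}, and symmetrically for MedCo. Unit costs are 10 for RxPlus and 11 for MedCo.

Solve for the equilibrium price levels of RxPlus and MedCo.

54.1875, 54.5625

RxPlus's profit: π = (p_{RxPlus} − 10)(186 − 3p_{RxPlus} + 2p_{MedCo}).
∂π/∂p_{RxPlus} = 216 − 6p_{RxPlus} + 2p_{MedCo} = 0 ⇒ p_{RxPlus} = 36 + (1/3)p_{MedCo}.
Similarly p_{MedCo} = 36.5 + (1/3)p_{RxPlus}.
Solving the two reaction functions simultaneously: (1 − (1/3)(1/3))p_{RxPlus} = 36 + (1/3)·36.5, so (8/9)p_{RxPlus} = 289/6 and p_{RxPlus} = 54.1875.
Then p_{MedCo} = 36.5 + (1/3)·54.1875 = 54.5625.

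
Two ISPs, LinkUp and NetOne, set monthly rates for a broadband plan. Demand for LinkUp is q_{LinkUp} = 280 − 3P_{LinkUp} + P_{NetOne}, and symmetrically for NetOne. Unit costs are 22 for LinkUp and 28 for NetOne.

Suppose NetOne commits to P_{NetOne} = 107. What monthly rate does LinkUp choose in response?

75.5

LinkUp's profit: π = (P_{LinkUp} − 22)(280 − 3P_{LinkUp} + P_{NetOne}).
∂π/∂P_{LinkUp} = 346 − 6P_{LinkUp} + P_{NetOne} = 0 ⇒ P_{LinkUp} = 173/3 + (1/6)P_{NetOne}.
At P_{NetOne} = 107: P_{LinkUp} = 173/3 + (1/6)·107 = 75.5.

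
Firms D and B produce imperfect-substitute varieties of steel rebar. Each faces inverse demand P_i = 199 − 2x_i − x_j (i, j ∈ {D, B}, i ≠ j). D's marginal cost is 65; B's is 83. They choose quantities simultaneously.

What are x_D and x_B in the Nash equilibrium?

Firm D's profit: π = x_D(199 − 2x_D − x_B) − 65x_D.
∂π/∂x_D = 134 − 4x_D − x_B = 0 ⇒ x_D = 33.5 − 0.25x_B.
Similarly x_B = 29 − 0.25x_D.
Solving the two reaction functions simultaneously: (1 − (−0.25)(−0.25))x_D = 33.5 − 0.25·29, so 0.9375x_D = 26.25 and x_D = 28.
Then x_B = 29 − 0.25·28 = 22.

28, 22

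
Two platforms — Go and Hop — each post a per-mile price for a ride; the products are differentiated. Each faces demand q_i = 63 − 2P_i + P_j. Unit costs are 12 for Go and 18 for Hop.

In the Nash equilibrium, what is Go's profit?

633.68

Go's profit: π = (P_{Go} − 12)(63 − 2P_{Go} + P_{Hop}).
∂π/∂P_{Go} = 87 − 4P_{Go} + P_{Hop} = 0 ⇒ P_{Go} = 21.75 + 0.25P_{Hop}.
Similarly P_{Hop} = 24.75 + 0.25P_{Go}.
Substituting the second reaction function into the first: P_{Go} = 21.75 + 0.25(24.75 + 0.25P_{Go}), which gives 0.9375P_{Go} = 27.9375 ⇒ P_{Go} = 29.8.
Then P_{Hop} = 24.75 + 0.25·29.8 = 32.2.
q_{Go} = 63 − 2·29.8 + 32.2 = 35.6.
Profit = (29.8 − 12)·35.6 = 633.68.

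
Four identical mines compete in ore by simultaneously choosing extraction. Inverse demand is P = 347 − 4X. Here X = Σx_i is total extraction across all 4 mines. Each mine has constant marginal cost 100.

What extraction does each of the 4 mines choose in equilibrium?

12.35

A representative mine's profit is π_i = x_i(347 − 4X) − 100x_i, with X = x_i + Σ_{j≠i} x_j.
First-order condition: 247 − 8x_i − 4Σ_{j≠i} x_j = 0.
With identical mines, set every x_j = x: then 247 − 8x − 12x = 0, i.e. x = 247/20 = 12.35.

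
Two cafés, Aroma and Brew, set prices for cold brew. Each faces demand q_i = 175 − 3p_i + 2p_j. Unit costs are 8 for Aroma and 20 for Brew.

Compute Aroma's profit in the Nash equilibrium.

5808

Aroma's profit: π = (p_{Aroma} − 8)(175 − 3p_{Aroma} + 2p_{Brew}).
∂π/∂p_{Aroma} = 199 − 6p_{Aroma} + 2p_{Brew} = 0 ⇒ p_{Aroma} = 199/6 + (1/3)p_{Brew}.
Similarly p_{Brew} = 235/6 + (1/3)p_{Aroma}.
Plugging p_{Brew} into Aroma's best response: p_{Aroma} = 199/6 + (1/3)(235/6 + (1/3)p_{Aroma}) ⇒ (8/9)p_{Aroma} = 416/9, so p_{Aroma} = 52.
Then p_{Brew} = 235/6 + (1/3)·52 = 56.5.
q_{Aroma} = 175 − 3·52 + 2·56.5 = 132.
Profit = (52 − 8)·132 = 5808.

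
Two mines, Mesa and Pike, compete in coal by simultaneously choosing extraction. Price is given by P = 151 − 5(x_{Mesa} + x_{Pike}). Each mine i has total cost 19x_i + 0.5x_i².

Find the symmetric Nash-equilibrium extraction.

8.25

Mine Mesa's profit: π = x_{Mesa}(151 − 5(x_{Mesa} + x_{Pike})) − 19x_{Mesa} − 0.5x_{Mesa}².
∂π/∂x_{Mesa} = 132 − 11x_{Mesa} − 5x_{Pike} = 0, so x_{Mesa} = 12 − (5/11)x_{Pike}.
By symmetry x_{Pike} = x_{Mesa}; substituting into the reaction function, (16/11)x_{Mesa} = 12 and x_{Mesa} = 8.25.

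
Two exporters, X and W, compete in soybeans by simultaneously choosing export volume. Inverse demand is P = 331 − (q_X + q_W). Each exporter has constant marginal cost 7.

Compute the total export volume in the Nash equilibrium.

216

Exporter X's profit: π = q_X(331 − (q_X + q_W)) − 7q_X.
∂π/∂q_X = 324 − 2q_X − q_W = 0, so q_X = 162 − 0.5q_W.
By symmetry q_W = q_X; substituting into the reaction function, 1.5q_X = 162 and q_X = 108.
Total export volume: 108 + 108 = 216.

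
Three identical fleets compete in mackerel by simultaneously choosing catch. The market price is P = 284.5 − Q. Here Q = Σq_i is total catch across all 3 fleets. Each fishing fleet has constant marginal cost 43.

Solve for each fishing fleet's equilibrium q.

60.375

A representative fishing fleet's profit is π_i = q_i(284.5 − Q) − 43q_i, with Q = q_i + Σ_{j≠i} q_j.
First-order condition: 241.5 − 2q_i − Σ_{j≠i} q_j = 0.
Imposing symmetry (q_j = q for all j) turns Σ_{j≠i} q_j into 2q, so 241.5 = 4q and q = 60.375.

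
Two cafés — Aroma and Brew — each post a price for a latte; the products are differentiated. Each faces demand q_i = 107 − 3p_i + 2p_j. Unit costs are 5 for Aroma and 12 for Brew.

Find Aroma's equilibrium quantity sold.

80.4375

Aroma's profit: π = (p_{Aroma} − 5)(107 − 3p_{Aroma} + 2p_{Brew}).
∂π/∂p_{Aroma} = 122 − 6p_{Aroma} + 2p_{Brew} = 0 ⇒ p_{Aroma} = 61/3 + (1/3)p_{Brew}.
Similarly p_{Brew} = 143/6 + (1/3)p_{Aroma}.
Substituting the second reaction function into the first: p_{Aroma} = 61/3 + (1/3)(143/6 + (1/3)p_{Aroma}), which gives (8/9)p_{Aroma} = 509/18 ⇒ p_{Aroma} = 31.8125.
Then p_{Brew} = 143/6 + (1/3)·31.8125 = 34.4375.
q_{Aroma} = 107 − 3·31.8125 + 2·34.4375 = 80.4375.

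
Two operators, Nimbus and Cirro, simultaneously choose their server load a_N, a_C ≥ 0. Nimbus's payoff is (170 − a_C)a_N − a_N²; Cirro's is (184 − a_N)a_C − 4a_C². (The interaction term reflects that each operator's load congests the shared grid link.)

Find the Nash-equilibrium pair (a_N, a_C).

78.4, 13.2

Expanding Nimbus's payoff: 170a_N − a_Ca_N − a_N².
∂π/∂a_N = 170 − a_C − 2a_N = 0, so a_N = 85 − 0.5a_C.
Likewise for Cirro: a_C = 23 − 0.125a_N.
Plugging a_C into Nimbus's best response: a_N = 85 − 0.5(23 − 0.125a_N) ⇒ 0.9375a_N = 73.5, so a_N = 78.4.
Then a_C = 23 − 0.125·78.4 = 13.2.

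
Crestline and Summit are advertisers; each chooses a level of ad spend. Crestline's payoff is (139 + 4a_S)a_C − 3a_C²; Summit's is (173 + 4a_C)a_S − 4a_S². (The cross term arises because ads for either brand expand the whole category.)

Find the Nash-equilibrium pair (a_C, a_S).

56.375, 49.8125

Expanding Crestline's payoff: 139a_C + 4a_Sa_C − 3a_C².
∂π/∂a_C = 139 + 4a_S − 6a_C = 0, so a_C = 139/6 + (2/3)a_S.
Likewise for Summit: a_S = 21.625 + 0.5a_C.
Solving the two reaction functions simultaneously: (1 − (2/3)(0.5))a_C = 139/6 + (2/3)·21.625, so (2/3)a_C = 451/12 and a_C = 56.375.
Then a_S = 21.625 + 0.5·56.375 = 49.8125.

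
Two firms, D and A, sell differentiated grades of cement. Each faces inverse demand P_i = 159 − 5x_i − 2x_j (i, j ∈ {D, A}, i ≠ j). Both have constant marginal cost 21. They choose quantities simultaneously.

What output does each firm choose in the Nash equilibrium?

11.5

Firm D's profit: π = x_D(159 − 5x_D − 2x_A) − 21x_D.
∂π/∂x_D = 138 − 10x_D − 2x_A = 0 ⇒ x_D = 13.8 − 0.2x_A.
By symmetry x_A = x_D; substituting into the reaction function, 1.2x_D = 13.8 and x_D = 11.5.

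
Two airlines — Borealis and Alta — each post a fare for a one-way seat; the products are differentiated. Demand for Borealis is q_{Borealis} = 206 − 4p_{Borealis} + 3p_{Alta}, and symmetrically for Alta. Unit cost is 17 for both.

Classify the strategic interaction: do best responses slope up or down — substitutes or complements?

Borealis's profit: π = (p_{Borealis} − 17)(206 − 4p_{Borealis} + 3p_{Alta}).
∂π/∂p_{Borealis} = 274 − 8p_{Borealis} + 3p_{Alta} = 0 ⇒ p_{Borealis} = 34.25 + 0.375p_{Alta}.
The best-response slope dp_{Borealis}/dp_{Alta} = 0.375 > 0: the reaction function is upward-sloping, so the choices are strategic complements.

strategic complements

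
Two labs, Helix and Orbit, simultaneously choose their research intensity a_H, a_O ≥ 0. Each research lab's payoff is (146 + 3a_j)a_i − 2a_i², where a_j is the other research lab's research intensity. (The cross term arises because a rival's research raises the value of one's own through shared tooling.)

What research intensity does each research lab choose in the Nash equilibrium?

146

Helix's payoff is (146 + 3a_O)a_H − 2a_H².
∂π/∂a_H = 146 + 3a_O − 4a_H = 0, so a_H = 36.5 + 0.75a_O.
By symmetry a_O = a_H; substituting into the reaction function, 0.25a_H = 36.5 and a_H = 146.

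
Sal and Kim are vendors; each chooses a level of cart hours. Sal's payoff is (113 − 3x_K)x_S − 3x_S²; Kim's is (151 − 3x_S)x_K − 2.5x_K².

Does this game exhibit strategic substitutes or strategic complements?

strategic substitutes

Expanding Sal's payoff: 113x_S − 3x_Kx_S − 3x_S².
∂π/∂x_S = 113 − 3x_K − 6x_S = 0, so x_S = 113/6 − 0.5x_K.
The best-response slope dx_S/dx_K = −0.5 < 0: the reaction function is downward-sloping, so the choices are strategic substitutes.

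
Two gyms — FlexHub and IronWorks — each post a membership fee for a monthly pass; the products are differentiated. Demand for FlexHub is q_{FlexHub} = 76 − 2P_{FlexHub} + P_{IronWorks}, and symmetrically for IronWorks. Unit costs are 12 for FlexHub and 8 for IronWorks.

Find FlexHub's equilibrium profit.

FlexHub's profit: π = (P_{FlexHub} − 12)(76 − 2P_{FlexHub} + P_{IronWorks}).
∂π/∂P_{FlexHub} = 100 − 4P_{FlexHub} + P_{IronWorks} = 0 ⇒ P_{FlexHub} = 25 + 0.25P_{IronWorks}.
Similarly P_{IronWorks} = 23 + 0.25P_{FlexHub}.
Plugging P_{IronWorks} into FlexHub's best response: P_{FlexHub} = 25 + 0.25(23 + 0.25P_{FlexHub}) ⇒ 0.9375P_{FlexHub} = 30.75, so P_{FlexHub} = 32.8.
Then P_{IronWorks} = 23 + 0.25·32.8 = 31.2.
q_{FlexHub} = 76 − 2·32.8 + 31.2 = 41.6.
Profit = (32.8 − 12)·41.6 = 865.28.

865.28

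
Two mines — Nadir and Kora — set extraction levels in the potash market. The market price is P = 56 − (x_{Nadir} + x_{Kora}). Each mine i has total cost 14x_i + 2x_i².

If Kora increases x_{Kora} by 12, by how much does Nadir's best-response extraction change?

Mine Nadir's profit: π = x_{Nadir}(56 − (x_{Nadir} + x_{Kora})) − 14x_{Nadir} − 2x_{Nadir}².
∂π/∂x_{Nadir} = 42 − 6x_{Nadir} − x_{Kora} = 0, so x_{Nadir} = 7 − (1/6)x_{Kora}.
The reaction-function slope is −1/6, so a 12-unit rise in x_{Kora} moves x_{Nadir} by −1/6 × 12 = −2. Nadir's best response falls — the actions are strategic substitutes.

-2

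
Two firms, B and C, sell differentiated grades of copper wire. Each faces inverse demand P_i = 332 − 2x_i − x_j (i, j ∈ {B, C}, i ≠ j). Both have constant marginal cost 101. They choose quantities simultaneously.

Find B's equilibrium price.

Firm B's profit: π = x_B(332 − 2x_B − x_C) − 101x_B.
∂π/∂x_B = 231 − 4x_B − x_C = 0 ⇒ x_B = 57.75 − 0.25x_C.
The game is symmetric, so in equilibrium x_C = x_B: the reaction function gives 1.25x_B = 57.75, hence x_B = 46.2.
P_B = 332 − 2·46.2 − 46.2 = 193.4.

193.4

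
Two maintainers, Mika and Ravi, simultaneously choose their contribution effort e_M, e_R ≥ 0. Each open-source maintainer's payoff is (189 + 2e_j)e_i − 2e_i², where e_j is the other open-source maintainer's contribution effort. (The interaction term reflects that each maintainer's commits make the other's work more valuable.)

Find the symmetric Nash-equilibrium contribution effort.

94.5

Mika's payoff is (189 + 2e_R)e_M − 2e_M².
∂π/∂e_M = 189 + 2e_R − 4e_M = 0, so e_M = 47.25 + 0.5e_R.
By symmetry e_R = e_M; substituting into the reaction function, 0.5e_M = 47.25 and e_M = 94.5.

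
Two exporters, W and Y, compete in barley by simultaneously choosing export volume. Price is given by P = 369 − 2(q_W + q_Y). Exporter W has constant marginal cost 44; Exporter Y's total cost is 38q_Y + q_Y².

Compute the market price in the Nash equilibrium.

Exporter W's profit: π = q_W(369 − 2(q_W + q_Y)) − 44q_W.
∂π/∂q_W = 325 − 4q_W − 2q_Y = 0, so q_W = 81.25 − 0.5q_Y.
For Y: ∂π/∂q_Y = 331 − 6q_Y − 2q_W = 0 ⇒ q_Y = 331/6 − (1/3)q_W.
Substituting the second reaction function into the first: q_W = 81.25 − 0.5(331/6 − (1/3)q_W), which gives (5/6)q_W = 161/3 ⇒ q_W = 64.4.
Then q_Y = 331/6 − (1/3)·64.4 = 33.7.
Equilibrium price: P = 369 − 2·98.1 = 172.8.

172.8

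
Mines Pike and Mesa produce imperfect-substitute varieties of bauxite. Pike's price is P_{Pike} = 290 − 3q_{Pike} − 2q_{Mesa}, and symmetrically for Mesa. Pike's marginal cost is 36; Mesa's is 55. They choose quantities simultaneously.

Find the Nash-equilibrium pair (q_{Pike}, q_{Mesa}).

Mine Pike's profit: π = q_{Pike}(290 − 3q_{Pike} − 2q_{Mesa}) − 36q_{Pike}.
∂π/∂q_{Pike} = 254 − 6q_{Pike} − 2q_{Mesa} = 0 ⇒ q_{Pike} = 127/3 − (1/3)q_{Mesa}.
Similarly q_{Mesa} = 235/6 − (1/3)q_{Pike}.
Substituting the second reaction function into the first: q_{Pike} = 127/3 − (1/3)(235/6 − (1/3)q_{Pike}), which gives (8/9)q_{Pike} = 527/18 ⇒ q_{Pike} = 32.9375.
Then q_{Mesa} = 235/6 − (1/3)·32.9375 = 28.1875.

32.9375, 28.1875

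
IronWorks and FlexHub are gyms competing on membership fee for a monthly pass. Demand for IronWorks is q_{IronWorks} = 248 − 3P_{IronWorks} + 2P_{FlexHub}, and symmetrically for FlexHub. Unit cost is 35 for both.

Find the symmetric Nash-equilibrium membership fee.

IronWorks's profit: π = (P_{IronWorks} − 35)(248 − 3P_{IronWorks} + 2P_{FlexHub}).
∂π/∂P_{IronWorks} = 353 − 6P_{IronWorks} + 2P_{FlexHub} = 0 ⇒ P_{IronWorks} = 353/6 + (1/3)P_{FlexHub}.
The game is symmetric, so in equilibrium P_{FlexHub} = P_{IronWorks}: the reaction function gives (2/3)P_{IronWorks} = 353/6, hence P_{IronWorks} = 88.25.

88.25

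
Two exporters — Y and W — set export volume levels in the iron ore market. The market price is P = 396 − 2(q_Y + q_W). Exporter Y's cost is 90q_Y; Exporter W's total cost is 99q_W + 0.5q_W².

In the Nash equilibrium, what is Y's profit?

Exporter Y's profit: π = q_Y(396 − 2(q_Y + q_W)) − 90q_Y.
∂π/∂q_Y = 306 − 4q_Y − 2q_W = 0, so q_Y = 76.5 − 0.5q_W.
For W: ∂π/∂q_W = 297 − 5q_W − 2q_Y = 0 ⇒ q_W = 59.4 − 0.4q_Y.
Solving the two reaction functions simultaneously: (1 − (−0.5)(−0.4))q_Y = 76.5 − 0.5·59.4, so 0.8q_Y = 46.8 and q_Y = 58.5.
Then q_W = 59.4 − 0.4·58.5 = 36.
Price P = 396 − 2·94.5 = 207.
Y's profit: (207 − 90)·58.5 = 6844.5.

6844.5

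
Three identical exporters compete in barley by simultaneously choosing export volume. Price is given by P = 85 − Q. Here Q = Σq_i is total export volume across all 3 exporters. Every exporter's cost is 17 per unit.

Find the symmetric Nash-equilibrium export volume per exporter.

A representative exporter's profit is π_i = q_i(85 − Q) − 17q_i, with Q = q_i + Σ_{j≠i} q_j.
First-order condition: 68 − 2q_i − Σ_{j≠i} q_j = 0.
With identical exporters, set every q_j = q: then 68 − 2q − 2q = 0, i.e. q = 68/4 = 17.

17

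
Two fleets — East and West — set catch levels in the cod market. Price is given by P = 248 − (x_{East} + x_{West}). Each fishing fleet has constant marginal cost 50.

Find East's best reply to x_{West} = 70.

Fishing fleet East's profit: π = x_{East}(248 − (x_{East} + x_{West})) − 50x_{East}.
∂π/∂x_{East} = 198 − 2x_{East} − x_{West} = 0, so x_{East} = 99 − 0.5x_{West}.
At x_{West} = 70: x_{East} = 99 − 0.5·70 = 64.

64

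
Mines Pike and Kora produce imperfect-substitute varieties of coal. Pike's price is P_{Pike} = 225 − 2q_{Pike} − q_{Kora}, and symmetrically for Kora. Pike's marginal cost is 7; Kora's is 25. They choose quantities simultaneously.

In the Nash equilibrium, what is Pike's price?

96.6

Mine Pike's profit: π = q_{Pike}(225 − 2q_{Pike} − q_{Kora}) − 7q_{Pike}.
∂π/∂q_{Pike} = 218 − 4q_{Pike} − q_{Kora} = 0 ⇒ q_{Pike} = 54.5 − 0.25q_{Kora}.
Similarly q_{Kora} = 50 − 0.25q_{Pike}.
Solving the two reaction functions simultaneously: (1 − (−0.25)(−0.25))q_{Pike} = 54.5 − 0.25·50, so 0.9375q_{Pike} = 42 and q_{Pike} = 44.8.
Then q_{Kora} = 50 − 0.25·44.8 = 38.8.
P_{Pike} = 225 − 2·44.8 − 38.8 = 96.6.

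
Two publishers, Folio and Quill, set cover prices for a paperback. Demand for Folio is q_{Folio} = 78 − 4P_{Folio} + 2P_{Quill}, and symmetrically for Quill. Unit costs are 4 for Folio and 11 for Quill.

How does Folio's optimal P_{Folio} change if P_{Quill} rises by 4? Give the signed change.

Folio's profit: π = (P_{Folio} − 4)(78 − 4P_{Folio} + 2P_{Quill}).
∂π/∂P_{Folio} = 94 − 8P_{Folio} + 2P_{Quill} = 0 ⇒ P_{Folio} = 11.75 + 0.25P_{Quill}.
The reaction-function slope is 0.25, so a 4-unit rise in P_{Quill} moves P_{Folio} by 0.25 × 4 = 1. Folio's best response rises — the actions are strategic complements.

1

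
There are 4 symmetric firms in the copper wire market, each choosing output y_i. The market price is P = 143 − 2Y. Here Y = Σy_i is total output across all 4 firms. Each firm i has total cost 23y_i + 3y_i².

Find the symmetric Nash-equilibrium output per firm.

7.5

A representative firm's profit is π_i = y_i(143 − 2Y) − 23y_i − 3y_i², with Y = y_i + Σ_{j≠i} y_j.
First-order condition: 120 − 10y_i − 2Σ_{j≠i} y_j = 0.
In a symmetric equilibrium every firm chooses the same y, so Σ_{j≠i} y_j = 3y. The condition becomes 120 − 16y = 0, giving y = 120/16 = 7.5.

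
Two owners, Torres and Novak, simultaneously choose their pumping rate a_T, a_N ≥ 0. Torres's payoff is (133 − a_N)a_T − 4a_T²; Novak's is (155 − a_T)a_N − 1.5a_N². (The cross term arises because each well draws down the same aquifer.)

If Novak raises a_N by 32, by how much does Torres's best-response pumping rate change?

-4

Expanding Torres's payoff: 133a_T − a_Na_T − 4a_T².
∂π/∂a_T = 133 − a_N − 8a_T = 0, so a_T = 16.625 − 0.125a_N.
The reaction-function slope is −0.125, so a 32-unit rise in a_N moves a_T by −0.125 × 32 = −4. Torres's best response falls — the actions are strategic substitutes.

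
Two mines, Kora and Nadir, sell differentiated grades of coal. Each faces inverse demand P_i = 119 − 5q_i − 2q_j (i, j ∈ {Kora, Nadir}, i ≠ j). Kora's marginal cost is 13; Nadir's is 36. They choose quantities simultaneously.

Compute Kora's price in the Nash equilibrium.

59.5625

Mine Kora's profit: π = q_{Kora}(119 − 5q_{Kora} − 2q_{Nadir}) − 13q_{Kora}.
∂π/∂q_{Kora} = 106 − 10q_{Kora} − 2q_{Nadir} = 0 ⇒ q_{Kora} = 10.6 − 0.2q_{Nadir}.
Similarly q_{Nadir} = 8.3 − 0.2q_{Kora}.
Solving the two reaction functions simultaneously: (1 − (−0.2)(−0.2))q_{Kora} = 10.6 − 0.2·8.3, so 0.96q_{Kora} = 8.94 and q_{Kora} = 9.3125.
Then q_{Nadir} = 8.3 − 0.2·9.3125 = 6.4375.
P_{Kora} = 119 − 5·9.3125 − 2·6.4375 = 59.5625.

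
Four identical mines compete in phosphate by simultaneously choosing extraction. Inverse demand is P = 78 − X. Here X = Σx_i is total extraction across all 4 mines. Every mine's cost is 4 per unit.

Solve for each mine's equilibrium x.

14.8

A representative mine's profit is π_i = x_i(78 − X) − 4x_i, with X = x_i + Σ_{j≠i} x_j.
First-order condition: 74 − 2x_i − Σ_{j≠i} x_j = 0.
With identical mines, set every x_j = x: then 74 − 2x − 3x = 0, i.e. x = 74/5 = 14.8.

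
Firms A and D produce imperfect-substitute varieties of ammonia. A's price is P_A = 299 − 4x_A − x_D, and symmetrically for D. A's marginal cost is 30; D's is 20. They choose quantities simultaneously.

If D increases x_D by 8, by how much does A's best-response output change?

Firm A's profit: π = x_A(299 − 4x_A − x_D) − 30x_A.
∂π/∂x_A = 269 − 8x_A − x_D = 0 ⇒ x_A = 33.625 − 0.125x_D.
The reaction-function slope is −0.125, so an 8-unit rise in x_D moves x_A by −0.125 × 8 = −1. A's best response falls — the actions are strategic substitutes.

-1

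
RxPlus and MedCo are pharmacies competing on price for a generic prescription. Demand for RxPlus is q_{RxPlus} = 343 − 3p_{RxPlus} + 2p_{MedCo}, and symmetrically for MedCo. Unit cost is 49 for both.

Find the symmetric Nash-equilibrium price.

RxPlus's profit: π = (p_{RxPlus} − 49)(343 − 3p_{RxPlus} + 2p_{MedCo}).
∂π/∂p_{RxPlus} = 490 − 6p_{RxPlus} + 2p_{MedCo} = 0 ⇒ p_{RxPlus} = 245/3 + (1/3)p_{MedCo}.
The game is symmetric, so in equilibrium p_{MedCo} = p_{RxPlus}: the reaction function gives (2/3)p_{RxPlus} = 245/3, hence p_{RxPlus} = 122.5.

122.5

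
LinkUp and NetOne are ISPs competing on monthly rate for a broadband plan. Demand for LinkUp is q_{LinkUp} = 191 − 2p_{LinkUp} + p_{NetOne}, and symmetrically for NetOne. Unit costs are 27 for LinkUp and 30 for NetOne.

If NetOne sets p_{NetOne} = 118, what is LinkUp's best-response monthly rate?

90.75

LinkUp's profit: π = (p_{LinkUp} − 27)(191 − 2p_{LinkUp} + p_{NetOne}).
∂π/∂p_{LinkUp} = 245 − 4p_{LinkUp} + p_{NetOne} = 0 ⇒ p_{LinkUp} = 61.25 + 0.25p_{NetOne}.
At p_{NetOne} = 118: p_{LinkUp} = 61.25 + 0.25·118 = 90.75.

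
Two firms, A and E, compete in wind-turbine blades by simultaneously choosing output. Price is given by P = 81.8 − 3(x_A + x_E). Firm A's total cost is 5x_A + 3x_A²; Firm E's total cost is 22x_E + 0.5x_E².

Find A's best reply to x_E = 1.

Firm A's profit: π = x_A(81.8 − 3(x_A + x_E)) − 5x_A − 3x_A².
∂π/∂x_A = 76.8 − 12x_A − 3x_E = 0, so x_A = 6.4 − 0.25x_E.
At x_E = 1: x_A = 6.4 − 0.25·1 = 6.15.

6.15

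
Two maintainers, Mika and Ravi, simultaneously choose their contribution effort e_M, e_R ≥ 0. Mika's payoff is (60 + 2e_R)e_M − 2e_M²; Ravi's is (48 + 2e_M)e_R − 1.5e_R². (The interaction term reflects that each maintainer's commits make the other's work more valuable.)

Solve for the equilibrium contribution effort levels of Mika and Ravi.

Expanding Mika's payoff: 60e_M + 2e_Re_M − 2e_M².
∂π/∂e_M = 60 + 2e_R − 4e_M = 0, so e_M = 15 + 0.5e_R.
Likewise for Ravi: e_R = 16 + (2/3)e_M.
Plugging e_R into Mika's best response: e_M = 15 + 0.5(16 + (2/3)e_M) ⇒ (2/3)e_M = 23, so e_M = 34.5.
Then e_R = 16 + (2/3)·34.5 = 39.

34.5, 39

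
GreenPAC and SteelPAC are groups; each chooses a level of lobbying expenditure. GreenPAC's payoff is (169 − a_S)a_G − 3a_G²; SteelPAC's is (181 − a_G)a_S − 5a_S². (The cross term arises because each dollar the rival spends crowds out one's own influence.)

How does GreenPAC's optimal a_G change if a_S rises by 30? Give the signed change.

-5

Expanding GreenPAC's payoff: 169a_G − a_Sa_G − 3a_G².
∂π/∂a_G = 169 − a_S − 6a_G = 0, so a_G = 169/6 − (1/6)a_S.
The reaction-function slope is −1/6, so a 30-unit rise in a_S moves a_G by −1/6 × 30 = −5. GreenPAC's best response falls — the actions are strategic substitutes.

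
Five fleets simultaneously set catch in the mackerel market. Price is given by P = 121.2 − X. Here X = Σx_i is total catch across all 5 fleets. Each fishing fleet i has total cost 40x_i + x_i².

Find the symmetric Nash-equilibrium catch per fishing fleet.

10.15

A representative fishing fleet's profit is π_i = x_i(121.2 − X) − 40x_i − x_i², with X = x_i + Σ_{j≠i} x_j.
First-order condition: 81.2 − 4x_i − Σ_{j≠i} x_j = 0.
With identical fishing fleets, set every x_j = x: then 81.2 − 4x − 4x = 0, i.e. x = 81.2/8 = 10.15.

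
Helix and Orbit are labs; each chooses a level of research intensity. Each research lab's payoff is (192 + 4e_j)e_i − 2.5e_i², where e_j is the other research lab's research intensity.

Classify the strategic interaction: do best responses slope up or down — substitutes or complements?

Helix's payoff is (192 + 4e_O)e_H − 2.5e_H².
∂π/∂e_H = 192 + 4e_O − 5e_H = 0, so e_H = 38.4 + 0.8e_O.
The best-response slope de_H/de_O = 0.8 > 0: the reaction function is upward-sloping, so the choices are strategic complements.

strategic complements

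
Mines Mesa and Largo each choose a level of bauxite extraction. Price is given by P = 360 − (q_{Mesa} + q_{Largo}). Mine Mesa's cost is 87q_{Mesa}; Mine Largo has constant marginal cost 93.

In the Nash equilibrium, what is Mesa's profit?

8649

Mine Mesa's profit: π = q_{Mesa}(360 − (q_{Mesa} + q_{Largo})) − 87q_{Mesa}.
∂π/∂q_{Mesa} = 273 − 2q_{Mesa} − q_{Largo} = 0, so q_{Mesa} = 136.5 − 0.5q_{Largo}.
By the same steps for Largo: q_{Largo} = 133.5 − 0.5q_{Mesa}.
Plugging q_{Largo} into Mesa's best response: q_{Mesa} = 136.5 − 0.5(133.5 − 0.5q_{Mesa}) ⇒ 0.75q_{Mesa} = 69.75, so q_{Mesa} = 93.
Then q_{Largo} = 133.5 − 0.5·93 = 87.
Price P = 360 − 180 = 180.
Mesa's profit: (180 − 87)·93 = 8649.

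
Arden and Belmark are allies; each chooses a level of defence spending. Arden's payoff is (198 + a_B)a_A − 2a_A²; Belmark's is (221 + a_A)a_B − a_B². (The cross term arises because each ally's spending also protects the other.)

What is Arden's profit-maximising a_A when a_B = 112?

Expanding Arden's payoff: 198a_A + a_Ba_A − 2a_A².
∂π/∂a_A = 198 + a_B − 4a_A = 0, so a_A = 49.5 + 0.25a_B.
At a_B = 112: a_A = 49.5 + 0.25·112 = 77.5.

77.5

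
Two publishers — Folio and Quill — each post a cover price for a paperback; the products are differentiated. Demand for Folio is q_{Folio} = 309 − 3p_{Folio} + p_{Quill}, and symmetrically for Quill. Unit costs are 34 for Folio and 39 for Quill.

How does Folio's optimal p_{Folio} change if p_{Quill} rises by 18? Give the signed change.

3

Folio's profit: π = (p_{Folio} − 34)(309 − 3p_{Folio} + p_{Quill}).
∂π/∂p_{Folio} = 411 − 6p_{Folio} + p_{Quill} = 0 ⇒ p_{Folio} = 68.5 + (1/6)p_{Quill}.
The reaction-function slope is 1/6, so an 18-unit rise in p_{Quill} moves p_{Folio} by 1/6 × 18 = 3. Folio's best response rises — the actions are strategic complements.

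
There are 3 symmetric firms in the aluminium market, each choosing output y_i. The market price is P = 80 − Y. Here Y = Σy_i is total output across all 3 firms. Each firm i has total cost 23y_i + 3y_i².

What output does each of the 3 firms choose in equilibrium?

5.7

A representative firm's profit is π_i = y_i(80 − Y) − 23y_i − 3y_i², with Y = y_i + Σ_{j≠i} y_j.
First-order condition: 57 − 8y_i − Σ_{j≠i} y_j = 0.
In a symmetric equilibrium every firm chooses the same y, so Σ_{j≠i} y_j = 2y. The condition becomes 57 − 10y = 0, giving y = 57/10 = 5.7.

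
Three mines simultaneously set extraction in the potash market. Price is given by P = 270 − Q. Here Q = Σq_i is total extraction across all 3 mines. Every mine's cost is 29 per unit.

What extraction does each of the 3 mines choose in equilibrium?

A representative mine's profit is π_i = q_i(270 − Q) − 29q_i, with Q = q_i + Σ_{j≠i} q_j.
First-order condition: 241 − 2q_i − Σ_{j≠i} q_j = 0.
With identical mines, set every q_j = q: then 241 − 2q − 2q = 0, i.e. q = 241/4 = 60.25.

60.25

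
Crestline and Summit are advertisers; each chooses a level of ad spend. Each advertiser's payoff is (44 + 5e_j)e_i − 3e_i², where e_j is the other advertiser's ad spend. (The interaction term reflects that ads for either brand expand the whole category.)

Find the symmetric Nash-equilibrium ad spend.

44

Crestline's payoff is (44 + 5e_S)e_C − 3e_C².
∂π/∂e_C = 44 + 5e_S − 6e_C = 0, so e_C = 22/3 + (5/6)e_S.
By symmetry e_S = e_C; substituting into the reaction function, (1/6)e_C = 22/3 and e_C = 44.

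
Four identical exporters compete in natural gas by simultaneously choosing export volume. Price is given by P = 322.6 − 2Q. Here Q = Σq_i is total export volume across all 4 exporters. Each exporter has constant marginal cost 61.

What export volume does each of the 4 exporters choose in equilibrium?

26.16

A representative exporter's profit is π_i = q_i(322.6 − 2Q) − 61q_i, with Q = q_i + Σ_{j≠i} q_j.
First-order condition: 261.6 − 4q_i − 2Σ_{j≠i} q_j = 0.
With identical exporters, set every q_j = q: then 261.6 − 4q − 6q = 0, i.e. q = 261.6/10 = 26.16.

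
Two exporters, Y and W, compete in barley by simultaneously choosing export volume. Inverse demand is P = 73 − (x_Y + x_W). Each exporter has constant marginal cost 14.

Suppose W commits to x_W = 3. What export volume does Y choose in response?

Exporter Y's profit: π = x_Y(73 − (x_Y + x_W)) − 14x_Y.
∂π/∂x_Y = 59 − 2x_Y − x_W = 0, so x_Y = 29.5 − 0.5x_W.
At x_W = 3: x_Y = 29.5 − 0.5·3 = 28.

28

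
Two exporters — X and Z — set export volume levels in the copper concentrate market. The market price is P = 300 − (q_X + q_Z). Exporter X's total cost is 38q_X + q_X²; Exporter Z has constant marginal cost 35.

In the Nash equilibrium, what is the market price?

Exporter X's profit: π = q_X(300 − (q_X + q_Z)) − 38q_X − q_X².
∂π/∂q_X = 262 − 4q_X − q_Z = 0, so q_X = 65.5 − 0.25q_Z.
For Z: ∂π/∂q_Z = 265 − 2q_Z − q_X = 0 ⇒ q_Z = 132.5 − 0.5q_X.
Plugging q_Z into X's best response: q_X = 65.5 − 0.25(132.5 − 0.5q_X) ⇒ 0.875q_X = 32.375, so q_X = 37.
Then q_Z = 132.5 − 0.5·37 = 114.
Equilibrium price: P = 300 − 151 = 149.

149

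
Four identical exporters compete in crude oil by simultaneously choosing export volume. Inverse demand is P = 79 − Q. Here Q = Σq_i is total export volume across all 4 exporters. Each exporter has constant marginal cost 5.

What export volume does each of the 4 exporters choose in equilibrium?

A representative exporter's profit is π_i = q_i(79 − Q) − 5q_i, with Q = q_i + Σ_{j≠i} q_j.
First-order condition: 74 − 2q_i − Σ_{j≠i} q_j = 0.
With identical exporters, set every q_j = q: then 74 − 2q − 3q = 0, i.e. q = 74/5 = 14.8.

14.8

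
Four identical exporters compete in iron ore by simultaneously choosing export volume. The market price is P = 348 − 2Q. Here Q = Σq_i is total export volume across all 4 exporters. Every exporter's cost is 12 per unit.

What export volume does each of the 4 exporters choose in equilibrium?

33.6

A representative exporter's profit is π_i = q_i(348 − 2Q) − 12q_i, with Q = q_i + Σ_{j≠i} q_j.
First-order condition: 336 − 4q_i − 2Σ_{j≠i} q_j = 0.
With identical exporters, set every q_j = q: then 336 − 4q − 6q = 0, i.e. q = 336/10 = 33.6.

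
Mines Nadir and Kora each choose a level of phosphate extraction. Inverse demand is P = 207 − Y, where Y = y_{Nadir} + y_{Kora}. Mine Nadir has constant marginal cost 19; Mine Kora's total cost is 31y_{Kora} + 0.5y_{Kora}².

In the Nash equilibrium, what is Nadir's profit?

6021.76

Mine Nadir's profit: π = y_{Nadir}(207 − (y_{Nadir} + y_{Kora})) − 19y_{Nadir}.
∂π/∂y_{Nadir} = 188 − 2y_{Nadir} − y_{Kora} = 0, so y_{Nadir} = 94 − 0.5y_{Kora}.
For Kora: ∂π/∂y_{Kora} = 176 − 3y_{Kora} − y_{Nadir} = 0 ⇒ y_{Kora} = 176/3 − (1/3)y_{Nadir}.
Substituting the second reaction function into the first: y_{Nadir} = 94 − 0.5(176/3 − (1/3)y_{Nadir}), which gives (5/6)y_{Nadir} = 194/3 ⇒ y_{Nadir} = 77.6.
Then y_{Kora} = 176/3 − (1/3)·77.6 = 32.8.
Price P = 207 − 110.4 = 96.6.
Nadir's profit: (96.6 − 19)·77.6 = 6021.76.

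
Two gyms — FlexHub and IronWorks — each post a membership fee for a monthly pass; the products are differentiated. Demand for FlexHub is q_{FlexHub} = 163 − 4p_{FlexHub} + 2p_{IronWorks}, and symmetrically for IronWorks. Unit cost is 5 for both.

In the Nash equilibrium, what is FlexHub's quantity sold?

102

FlexHub's profit: π = (p_{FlexHub} − 5)(163 − 4p_{FlexHub} + 2p_{IronWorks}).
∂π/∂p_{FlexHub} = 183 − 8p_{FlexHub} + 2p_{IronWorks} = 0 ⇒ p_{FlexHub} = 22.875 + 0.25p_{IronWorks}.
Setting p_{FlexHub} = p_{IronWorks} in the reaction function: p_{FlexHub} = 22.875 + 0.25p_{FlexHub}, so p_{FlexHub} = 22.875 / 0.75 = 30.5.
q_{FlexHub} = 163 − 4·30.5 + 2·30.5 = 102.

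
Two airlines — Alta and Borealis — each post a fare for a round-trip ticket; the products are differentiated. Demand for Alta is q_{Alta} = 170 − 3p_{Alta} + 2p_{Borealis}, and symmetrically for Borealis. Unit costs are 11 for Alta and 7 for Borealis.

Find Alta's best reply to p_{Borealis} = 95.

65.5

Alta's profit: π = (p_{Alta} − 11)(170 − 3p_{Alta} + 2p_{Borealis}).
∂π/∂p_{Alta} = 203 − 6p_{Alta} + 2p_{Borealis} = 0 ⇒ p_{Alta} = 203/6 + (1/3)p_{Borealis}.
At p_{Borealis} = 95: p_{Alta} = 203/6 + (1/3)·95 = 65.5.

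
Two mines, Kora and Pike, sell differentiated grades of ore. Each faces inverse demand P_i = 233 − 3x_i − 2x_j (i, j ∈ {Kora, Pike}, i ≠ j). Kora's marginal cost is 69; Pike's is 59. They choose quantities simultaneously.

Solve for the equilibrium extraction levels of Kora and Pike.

19.875, 22.375

Mine Kora's profit: π = x_{Kora}(233 − 3x_{Kora} − 2x_{Pike}) − 69x_{Kora}.
∂π/∂x_{Kora} = 164 − 6x_{Kora} − 2x_{Pike} = 0 ⇒ x_{Kora} = 82/3 − (1/3)x_{Pike}.
Similarly x_{Pike} = 29 − (1/3)x_{Kora}.
Plugging x_{Pike} into Kora's best response: x_{Kora} = 82/3 − (1/3)(29 − (1/3)x_{Kora}) ⇒ (8/9)x_{Kora} = 53/3, so x_{Kora} = 19.875.
Then x_{Pike} = 29 − (1/3)·19.875 = 22.375.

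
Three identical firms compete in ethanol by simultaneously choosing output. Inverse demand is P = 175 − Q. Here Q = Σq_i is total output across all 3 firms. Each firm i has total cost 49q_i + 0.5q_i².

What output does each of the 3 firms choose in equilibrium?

25.2

A representative firm's profit is π_i = q_i(175 − Q) − 49q_i − 0.5q_i², with Q = q_i + Σ_{j≠i} q_j.
First-order condition: 126 − 3q_i − Σ_{j≠i} q_j = 0.
Imposing symmetry (q_j = q for all j) turns Σ_{j≠i} q_j into 2q, so 126 = 5q and q = 25.2.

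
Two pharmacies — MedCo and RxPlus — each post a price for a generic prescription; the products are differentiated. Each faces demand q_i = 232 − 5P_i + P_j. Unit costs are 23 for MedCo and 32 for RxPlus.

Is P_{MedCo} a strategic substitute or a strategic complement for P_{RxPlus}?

MedCo's profit: π = (P_{MedCo} − 23)(232 − 5P_{MedCo} + P_{RxPlus}).
∂π/∂P_{MedCo} = 347 − 10P_{MedCo} + P_{RxPlus} = 0 ⇒ P_{MedCo} = 34.7 + 0.1P_{RxPlus}.
The best-response slope dP_{MedCo}/dP_{RxPlus} = 0.1 > 0: the reaction function is upward-sloping, so the choices are strategic complements.

strategic complements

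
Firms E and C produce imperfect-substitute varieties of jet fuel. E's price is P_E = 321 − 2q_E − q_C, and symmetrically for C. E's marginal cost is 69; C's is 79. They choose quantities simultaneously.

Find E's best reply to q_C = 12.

Firm E's profit: π = q_E(321 − 2q_E − q_C) − 69q_E.
∂π/∂q_E = 252 − 4q_E − q_C = 0 ⇒ q_E = 63 − 0.25q_C.
At q_C = 12: q_E = 63 − 0.25·12 = 60.

60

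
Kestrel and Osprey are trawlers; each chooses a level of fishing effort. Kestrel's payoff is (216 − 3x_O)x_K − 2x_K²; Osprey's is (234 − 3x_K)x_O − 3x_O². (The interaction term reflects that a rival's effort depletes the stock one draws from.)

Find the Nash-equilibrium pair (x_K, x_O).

Expanding Kestrel's payoff: 216x_K − 3x_Ox_K − 2x_K².
∂π/∂x_K = 216 − 3x_O − 4x_K = 0, so x_K = 54 − 0.75x_O.
Likewise for Osprey: x_O = 39 − 0.5x_K.
Plugging x_O into Kestrel's best response: x_K = 54 − 0.75(39 − 0.5x_K) ⇒ 0.625x_K = 24.75, so x_K = 39.6.
Then x_O = 39 − 0.5·39.6 = 19.2.

39.6, 19.2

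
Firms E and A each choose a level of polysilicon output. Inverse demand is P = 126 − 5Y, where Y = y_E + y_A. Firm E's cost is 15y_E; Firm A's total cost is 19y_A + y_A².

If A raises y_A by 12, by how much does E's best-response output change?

-6

Firm E's profit: π = y_E(126 − 5(y_E + y_A)) − 15y_E.
∂π/∂y_E = 111 − 10y_E − 5y_A = 0, so y_E = 11.1 − 0.5y_A.
The reaction-function slope is −0.5, so a 12-unit rise in y_A moves y_E by −0.5 × 12 = −6. E's best response falls — the actions are strategic substitutes.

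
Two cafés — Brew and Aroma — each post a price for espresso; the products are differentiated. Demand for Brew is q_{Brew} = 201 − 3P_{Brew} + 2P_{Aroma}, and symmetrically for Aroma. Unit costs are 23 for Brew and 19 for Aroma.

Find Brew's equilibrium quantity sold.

Brew's profit: π = (P_{Brew} − 23)(201 − 3P_{Brew} + 2P_{Aroma}).
∂π/∂P_{Brew} = 270 − 6P_{Brew} + 2P_{Aroma} = 0 ⇒ P_{Brew} = 45 + (1/3)P_{Aroma}.
Similarly P_{Aroma} = 43 + (1/3)P_{Brew}.
Substituting the second reaction function into the first: P_{Brew} = 45 + (1/3)(43 + (1/3)P_{Brew}), which gives (8/9)P_{Brew} = 178/3 ⇒ P_{Brew} = 66.75.
Then P_{Aroma} = 43 + (1/3)·66.75 = 65.25.
q_{Brew} = 201 − 3·66.75 + 2·65.25 = 131.25.

131.25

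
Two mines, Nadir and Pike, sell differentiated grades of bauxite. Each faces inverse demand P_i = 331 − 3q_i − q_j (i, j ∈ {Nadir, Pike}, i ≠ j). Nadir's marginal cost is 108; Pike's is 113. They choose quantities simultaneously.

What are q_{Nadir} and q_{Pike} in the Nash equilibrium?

32, 31

Mine Nadir's profit: π = q_{Nadir}(331 − 3q_{Nadir} − q_{Pike}) − 108q_{Nadir}.
∂π/∂q_{Nadir} = 223 − 6q_{Nadir} − q_{Pike} = 0 ⇒ q_{Nadir} = 223/6 − (1/6)q_{Pike}.
Similarly q_{Pike} = 109/3 − (1/6)q_{Nadir}.
Plugging q_{Pike} into Nadir's best response: q_{Nadir} = 223/6 − (1/6)(109/3 − (1/6)q_{Nadir}) ⇒ (35/36)q_{Nadir} = 280/9, so q_{Nadir} = 32.
Then q_{Pike} = 109/3 − (1/6)·32 = 31.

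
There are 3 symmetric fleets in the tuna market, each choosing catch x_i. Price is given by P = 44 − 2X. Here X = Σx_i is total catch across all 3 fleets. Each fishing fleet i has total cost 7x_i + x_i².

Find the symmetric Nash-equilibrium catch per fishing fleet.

A representative fishing fleet's profit is π_i = x_i(44 − 2X) − 7x_i − x_i², with X = x_i + Σ_{j≠i} x_j.
First-order condition: 37 − 6x_i − 2Σ_{j≠i} x_j = 0.
With identical fishing fleets, set every x_j = x: then 37 − 6x − 4x = 0, i.e. x = 37/10 = 3.7.

3.7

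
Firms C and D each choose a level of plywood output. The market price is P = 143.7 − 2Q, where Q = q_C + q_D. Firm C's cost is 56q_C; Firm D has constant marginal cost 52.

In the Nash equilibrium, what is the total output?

Firm C's profit: π = q_C(143.7 − 2(q_C + q_D)) − 56q_C.
∂π/∂q_C = 87.7 − 4q_C − 2q_D = 0, so q_C = 21.925 − 0.5q_D.
By the same steps for D: q_D = 22.925 − 0.5q_C.
Solving the two reaction functions simultaneously: (1 − (−0.5)(−0.5))q_C = 21.925 − 0.5·22.925, so 0.75q_C = 10.4625 and q_C = 13.95.
Then q_D = 22.925 − 0.5·13.95 = 15.95.
Total output: 13.95 + 15.95 = 29.9.

29.9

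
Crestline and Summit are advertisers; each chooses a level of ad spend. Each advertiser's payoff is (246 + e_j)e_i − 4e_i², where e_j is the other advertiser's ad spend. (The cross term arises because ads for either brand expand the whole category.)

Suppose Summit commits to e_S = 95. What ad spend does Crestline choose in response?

42.625

Crestline's payoff is (246 + e_S)e_C − 4e_C².
∂π/∂e_C = 246 + e_S − 8e_C = 0, so e_C = 30.75 + 0.125e_S.
At e_S = 95: e_C = 30.75 + 0.125·95 = 42.625.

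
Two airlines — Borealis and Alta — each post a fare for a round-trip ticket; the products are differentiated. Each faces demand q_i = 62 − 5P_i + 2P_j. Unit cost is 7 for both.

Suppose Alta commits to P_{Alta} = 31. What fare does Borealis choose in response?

15.9

Borealis's profit: π = (P_{Borealis} − 7)(62 − 5P_{Borealis} + 2P_{Alta}).
∂π/∂P_{Borealis} = 97 − 10P_{Borealis} + 2P_{Alta} = 0 ⇒ P_{Borealis} = 9.7 + 0.2P_{Alta}.
At P_{Alta} = 31: P_{Borealis} = 9.7 + 0.2·31 = 15.9.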